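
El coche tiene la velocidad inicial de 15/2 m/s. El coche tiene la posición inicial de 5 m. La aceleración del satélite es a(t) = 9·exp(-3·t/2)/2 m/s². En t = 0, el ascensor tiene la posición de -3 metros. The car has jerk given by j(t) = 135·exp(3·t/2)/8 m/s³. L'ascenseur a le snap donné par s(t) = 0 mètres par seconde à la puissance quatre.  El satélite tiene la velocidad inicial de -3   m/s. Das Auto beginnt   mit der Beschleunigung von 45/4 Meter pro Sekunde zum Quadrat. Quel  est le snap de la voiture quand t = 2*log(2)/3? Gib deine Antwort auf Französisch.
Nous devons dériver notre équation du jerk j(t) = 135·exp(3·t/2)/8 1 fois. La dérivée du jerk donne le snap: s(t) = 405·exp(3·t/2)/16. De l'équation du snap s(t) = 405·exp(3·t/2)/16, nous substituons t = 2*log(2)/3 pour obtenir s = 405/8.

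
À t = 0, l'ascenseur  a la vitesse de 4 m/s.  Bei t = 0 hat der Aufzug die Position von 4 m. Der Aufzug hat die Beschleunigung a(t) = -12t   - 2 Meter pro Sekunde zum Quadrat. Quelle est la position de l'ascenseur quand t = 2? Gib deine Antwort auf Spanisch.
Necesitamos integrar nuestra ecuación de la aceleración a(t) = -12·t - 2 2 veces. La antiderivada de la aceleración es la velocidad. Usando v(0) = 4, obtenemos v(t) = -6·t^2 - 2·t + 4. Tomando ∫v(t)dt y aplicando x(0) = 4, encontramos x(t) = -2·t^3 - t^2 + 4·t + 4. De la ecuación de la posición x(t) = -2·t^3 - t^2 + 4·t + 4, sustituimos t = 2 para obtener x = -8.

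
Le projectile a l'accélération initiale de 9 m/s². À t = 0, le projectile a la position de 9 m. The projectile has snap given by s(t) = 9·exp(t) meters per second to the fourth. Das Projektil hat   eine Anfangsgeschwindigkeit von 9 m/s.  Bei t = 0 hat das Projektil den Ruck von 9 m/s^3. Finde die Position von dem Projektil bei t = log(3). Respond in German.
Wir müssen unsere Gleichung für den Snap s(t) = 9·exp(t) 4-mal integrieren. Das Integral von dem Snap, mit j(0) = 9, ergibt den Ruck: j(t) = 9·exp(t). Das Integral von dem Ruck, mit a(0) = 9, ergibt die Beschleunigung: a(t) = 9·exp(t). Mit ∫a(t)dt und Anwendung von v(0) = 9, finden wir v(t) = 9·exp(t). Das Integral von der Geschwindigkeit ist die Position. Mit x(0) = 9 erhalten wir x(t) = 9·exp(t). Aus der Gleichung für die Position x(t) = 9·exp(t), setzen wir t = log(3) ein und erhalten x = 27.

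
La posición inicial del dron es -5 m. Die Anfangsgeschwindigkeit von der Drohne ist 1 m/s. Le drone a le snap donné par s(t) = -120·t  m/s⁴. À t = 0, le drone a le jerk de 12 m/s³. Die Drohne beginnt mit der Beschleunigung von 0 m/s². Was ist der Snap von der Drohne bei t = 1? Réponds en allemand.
Mit s(t) = -120·t und Einsetzen von t = 1, finden wir s = -120.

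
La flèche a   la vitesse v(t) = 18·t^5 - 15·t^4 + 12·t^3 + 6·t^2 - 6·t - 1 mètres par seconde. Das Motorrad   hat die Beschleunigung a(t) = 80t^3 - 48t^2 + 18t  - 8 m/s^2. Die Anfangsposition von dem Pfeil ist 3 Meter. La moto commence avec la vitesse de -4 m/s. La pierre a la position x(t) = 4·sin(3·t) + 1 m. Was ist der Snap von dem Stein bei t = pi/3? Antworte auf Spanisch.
Debemos derivar nuestra ecuación de la posición x(t) = 4·sin(3·t) + 1 4 veces. Tomando d/dt de x(t), encontramos v(t) = 12·cos(3·t). La derivada de la velocidad da la aceleración: a(t) = -36·sin(3·t). Tomando d/dt de a(t), encontramos j(t) = -108·cos(3·t). La derivada de la sacudida da el snap: s(t) = 324·sin(3·t). De la ecuación del snap s(t) = 324·sin(3·t), sustituimos t = pi/3 para obtener s = 0.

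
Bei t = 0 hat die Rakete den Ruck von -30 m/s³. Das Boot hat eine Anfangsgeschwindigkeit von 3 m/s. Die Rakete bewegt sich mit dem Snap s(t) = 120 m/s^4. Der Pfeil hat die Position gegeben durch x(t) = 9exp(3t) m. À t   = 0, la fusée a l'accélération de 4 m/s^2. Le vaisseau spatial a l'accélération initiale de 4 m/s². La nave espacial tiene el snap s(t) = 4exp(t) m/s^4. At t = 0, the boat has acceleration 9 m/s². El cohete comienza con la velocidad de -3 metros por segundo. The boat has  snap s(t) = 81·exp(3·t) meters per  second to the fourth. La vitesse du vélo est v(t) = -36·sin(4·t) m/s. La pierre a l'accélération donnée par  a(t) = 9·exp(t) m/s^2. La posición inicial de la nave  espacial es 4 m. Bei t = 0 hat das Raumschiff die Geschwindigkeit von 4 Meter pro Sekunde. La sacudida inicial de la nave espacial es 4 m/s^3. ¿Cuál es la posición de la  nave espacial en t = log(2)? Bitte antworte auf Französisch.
Pour résoudre ceci, nous devons prendre 4 primitives de notre équation du snap s(t) = 4·exp(t). L'intégrale du snap, avec j(0) = 4, donne le jerk: j(t) = 4·exp(t). L'intégrale du jerk est l'accélération. En utilisant a(0) = 4, nous obtenons a(t) = 4·exp(t). La primitive de l'accélération, avec v(0) = 4, donne la vitesse: v(t) = 4·exp(t). La primitive de la vitesse est la position. En utilisant x(0) = 4, nous obtenons x(t) = 4·exp(t). De l'équation de la position x(t) = 4·exp(t), nous substituons t = log(2) pour obtenir x = 8.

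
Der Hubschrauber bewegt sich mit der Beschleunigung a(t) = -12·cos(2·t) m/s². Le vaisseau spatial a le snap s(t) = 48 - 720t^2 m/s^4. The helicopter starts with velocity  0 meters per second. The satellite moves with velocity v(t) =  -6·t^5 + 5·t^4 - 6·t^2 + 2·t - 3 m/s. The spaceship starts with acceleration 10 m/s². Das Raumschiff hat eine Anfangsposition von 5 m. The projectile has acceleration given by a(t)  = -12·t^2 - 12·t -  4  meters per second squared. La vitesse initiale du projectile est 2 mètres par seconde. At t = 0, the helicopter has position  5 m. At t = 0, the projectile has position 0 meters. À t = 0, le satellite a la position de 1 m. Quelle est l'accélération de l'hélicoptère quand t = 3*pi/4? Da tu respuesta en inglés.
We have acceleration a(t) = -12·cos(2·t). Substituting t = 3*pi/4: a(3*pi/4) = 0.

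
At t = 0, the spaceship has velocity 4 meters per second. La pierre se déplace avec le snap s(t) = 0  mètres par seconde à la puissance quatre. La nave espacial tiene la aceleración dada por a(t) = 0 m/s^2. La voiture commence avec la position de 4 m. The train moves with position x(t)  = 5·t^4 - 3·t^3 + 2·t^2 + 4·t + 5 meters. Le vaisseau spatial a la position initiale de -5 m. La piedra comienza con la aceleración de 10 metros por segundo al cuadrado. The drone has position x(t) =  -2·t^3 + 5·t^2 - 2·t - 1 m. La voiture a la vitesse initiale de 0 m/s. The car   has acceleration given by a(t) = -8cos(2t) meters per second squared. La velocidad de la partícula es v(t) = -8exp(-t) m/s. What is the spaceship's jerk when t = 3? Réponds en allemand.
Ausgehend von der Beschleunigung a(t) = 0, nehmen wir 1 Ableitung. Durch Ableiten von der Beschleunigung erhalten wir den Ruck: j(t) = 0. Mit j(t) = 0 und Einsetzen von t = 3, finden wir j = 0.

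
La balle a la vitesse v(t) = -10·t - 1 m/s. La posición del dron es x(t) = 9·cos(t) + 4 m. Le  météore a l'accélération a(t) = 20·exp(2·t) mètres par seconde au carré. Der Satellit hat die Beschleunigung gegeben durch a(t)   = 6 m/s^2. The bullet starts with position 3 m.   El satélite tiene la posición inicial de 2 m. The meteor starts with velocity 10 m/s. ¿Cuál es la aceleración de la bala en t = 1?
Partiendo de la velocidad v(t) = -10·t - 1, tomamos 1 derivada. Derivando la velocidad, obtenemos la aceleración: a(t) = -10. Usando a(t) = -10 y sustituyendo t = 1, encontramos a = -10.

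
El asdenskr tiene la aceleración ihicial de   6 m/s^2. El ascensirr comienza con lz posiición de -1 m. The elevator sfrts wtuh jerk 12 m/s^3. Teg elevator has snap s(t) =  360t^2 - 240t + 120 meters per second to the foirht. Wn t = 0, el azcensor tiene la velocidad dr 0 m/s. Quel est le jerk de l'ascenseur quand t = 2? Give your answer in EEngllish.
We must find the integral of our snap equation s(t) = 360·t^2 - 240·t + 120 1 time. Integrating snap and using the initial condition j(0) = 12, we get j(t) = 120·t^3 - 120·t^2 + 120·t + 12. Using j(t) = 120·t^3 - 120·t^2 + 120·t + 12 and substituting t = 2, we find j = 732.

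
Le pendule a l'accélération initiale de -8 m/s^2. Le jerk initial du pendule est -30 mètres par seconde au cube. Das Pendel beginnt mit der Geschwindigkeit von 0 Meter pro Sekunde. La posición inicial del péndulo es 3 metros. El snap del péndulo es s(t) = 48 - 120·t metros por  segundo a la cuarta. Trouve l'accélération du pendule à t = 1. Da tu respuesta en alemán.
Wir müssen das Integral unserer Gleichung für den Snap s(t) = 48 - 120·t 2-mal finden. Mit ∫s(t)dt und Anwendung von j(0) = -30, finden wir j(t) = -60·t^2 + 48·t - 30. Das Integral von dem Ruck, mit a(0) = -8, ergibt die Beschleunigung: a(t) = -20·t^3 + 24·t^2 - 30·t - 8. Aus der Gleichung für die Beschleunigung a(t) = -20·t^3 + 24·t^2 - 30·t - 8, setzen wir t = 1 ein und erhalten a = -34.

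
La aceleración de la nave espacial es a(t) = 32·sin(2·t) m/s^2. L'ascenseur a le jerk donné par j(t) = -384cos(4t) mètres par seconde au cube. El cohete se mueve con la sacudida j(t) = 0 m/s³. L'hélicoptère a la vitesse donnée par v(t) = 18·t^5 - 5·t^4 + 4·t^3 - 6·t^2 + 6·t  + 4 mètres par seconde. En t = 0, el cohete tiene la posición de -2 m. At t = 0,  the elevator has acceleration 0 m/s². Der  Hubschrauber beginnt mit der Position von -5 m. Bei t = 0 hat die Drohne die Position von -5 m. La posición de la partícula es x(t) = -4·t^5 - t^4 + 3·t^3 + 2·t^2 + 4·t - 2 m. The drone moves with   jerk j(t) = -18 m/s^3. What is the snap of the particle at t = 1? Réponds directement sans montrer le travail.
The answer is -504.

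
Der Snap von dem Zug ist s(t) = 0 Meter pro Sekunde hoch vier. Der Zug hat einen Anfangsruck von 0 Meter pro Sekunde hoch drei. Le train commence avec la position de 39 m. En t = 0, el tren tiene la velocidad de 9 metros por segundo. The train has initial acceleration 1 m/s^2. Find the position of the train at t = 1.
We need to integrate our snap equation s(t) = 0 4 times. The antiderivative of snap, with j(0) = 0, gives jerk: j(t) = 0. The antiderivative of jerk is acceleration. Using a(0) = 1, we get a(t) = 1. The integral of acceleration is velocity. Using v(0) = 9, we get v(t) = t + 9. The antiderivative of velocity, with x(0) = 39, gives position: x(t) = t^2/2 + 9·t + 39. Using x(t) = t^2/2 + 9·t + 39 and substituting t = 1, we find x = 97/2.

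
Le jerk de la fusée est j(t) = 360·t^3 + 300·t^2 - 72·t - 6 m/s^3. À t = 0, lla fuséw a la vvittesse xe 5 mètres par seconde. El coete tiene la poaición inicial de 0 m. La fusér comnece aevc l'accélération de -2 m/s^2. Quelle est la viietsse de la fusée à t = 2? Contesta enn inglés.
We need to integrate our jerk equation j(t) = 360·t^3 + 300·t^2 - 72·t - 6 2 times. Finding the antiderivative of j(t) and using a(0) = -2: a(t) = 90·t^4 + 100·t^3 - 36·t^2 - 6·t - 2. Finding the antiderivative of a(t) and using v(0) = 5: v(t) = 18·t^5 + 25·t^4 - 12·t^3 - 3·t^2 - 2·t + 5. From the given velocity equation v(t) = 18·t^5 + 25·t^4 - 12·t^3 - 3·t^2 - 2·t + 5, we substitute t = 2 to get v = 869.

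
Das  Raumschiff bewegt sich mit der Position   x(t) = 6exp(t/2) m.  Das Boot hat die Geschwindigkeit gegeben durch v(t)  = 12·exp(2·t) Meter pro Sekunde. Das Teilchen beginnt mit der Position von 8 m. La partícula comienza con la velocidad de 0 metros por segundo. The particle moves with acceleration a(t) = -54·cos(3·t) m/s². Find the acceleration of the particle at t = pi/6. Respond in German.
Mit a(t) = -54·cos(3·t) und Einsetzen von t = pi/6, finden wir a = 0.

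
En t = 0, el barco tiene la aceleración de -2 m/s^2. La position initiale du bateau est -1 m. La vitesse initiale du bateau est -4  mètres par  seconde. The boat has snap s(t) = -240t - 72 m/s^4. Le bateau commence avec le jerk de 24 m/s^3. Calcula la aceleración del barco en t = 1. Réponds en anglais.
To find the answer, we compute 2 antiderivatives of s(t) = -240·t - 72. Taking ∫s(t)dt and applying j(0) = 24, we find j(t) = -120·t^2 - 72·t + 24. Integrating jerk and using the initial condition a(0) = -2, we get a(t) = -40·t^3 - 36·t^2 + 24·t - 2. Using a(t) = -40·t^3 - 36·t^2 + 24·t - 2 and substituting t = 1, we find a = -54.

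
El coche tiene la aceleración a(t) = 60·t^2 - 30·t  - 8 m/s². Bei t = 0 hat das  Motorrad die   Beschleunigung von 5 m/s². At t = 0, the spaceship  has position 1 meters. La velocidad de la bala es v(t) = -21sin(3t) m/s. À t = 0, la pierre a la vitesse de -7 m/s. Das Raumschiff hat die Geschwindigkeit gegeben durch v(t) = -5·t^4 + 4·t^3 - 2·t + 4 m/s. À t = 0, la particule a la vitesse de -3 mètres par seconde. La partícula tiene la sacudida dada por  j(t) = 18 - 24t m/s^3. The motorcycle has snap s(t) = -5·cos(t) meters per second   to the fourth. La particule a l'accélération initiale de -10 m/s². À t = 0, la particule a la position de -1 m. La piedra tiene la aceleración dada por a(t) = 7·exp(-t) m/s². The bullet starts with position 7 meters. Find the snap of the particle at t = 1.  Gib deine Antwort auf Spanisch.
Para resolver esto, necesitamos tomar 1 derivada de nuestra ecuación de la sacudida j(t) = 18 - 24·t. Derivando la sacudida, obtenemos el snap: s(t) = -24. De la ecuación del snap s(t) = -24, sustituimos t = 1 para obtener s = -24.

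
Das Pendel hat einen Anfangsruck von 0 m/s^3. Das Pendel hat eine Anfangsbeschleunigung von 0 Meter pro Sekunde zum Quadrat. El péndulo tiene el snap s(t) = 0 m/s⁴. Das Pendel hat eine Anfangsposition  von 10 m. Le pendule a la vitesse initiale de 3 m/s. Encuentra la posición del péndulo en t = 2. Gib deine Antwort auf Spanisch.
Debemos encontrar la integral de nuestra ecuación del snap s(t) = 0 4 veces. Tomando ∫s(t)dt y aplicando j(0) = 0, encontramos j(t) = 0. La antiderivada de la sacudida, con a(0) = 0, da la aceleración: a(t) = 0. Integrando la aceleración y usando la condición inicial v(0) = 3, obtenemos v(t) = 3. Integrando la velocidad y usando la condición inicial x(0) = 10, obtenemos x(t) = 3·t + 10. Usando x(t) = 3·t + 10 y sustituyendo t = 2, encontramos x = 16.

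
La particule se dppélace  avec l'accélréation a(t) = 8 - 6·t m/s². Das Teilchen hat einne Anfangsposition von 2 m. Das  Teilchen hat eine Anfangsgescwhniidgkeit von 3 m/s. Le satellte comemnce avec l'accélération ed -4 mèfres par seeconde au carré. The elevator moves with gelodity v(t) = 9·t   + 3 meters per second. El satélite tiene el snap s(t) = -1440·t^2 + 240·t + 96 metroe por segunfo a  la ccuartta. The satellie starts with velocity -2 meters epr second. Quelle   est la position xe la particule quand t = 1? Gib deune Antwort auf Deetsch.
Wir müssen unsere Gleichung für die Beschleunigung a(t) = 8 - 6·t 2-mal integrieren. Durch Integration von der Beschleunigung und Verwendung der Anfangsbedingung v(0) = 3, erhalten wir v(t) = -3·t^2 + 8·t + 3. Durch Integration von der Geschwindigkeit und Verwendung der Anfangsbedingung x(0) = 2, erhalten wir x(t) = -t^3 + 4·t^2 + 3·t + 2. Aus der Gleichung für die Position x(t) = -t^3 + 4·t^2 + 3·t + 2, setzen wir t = 1 ein und erhalten x = 8.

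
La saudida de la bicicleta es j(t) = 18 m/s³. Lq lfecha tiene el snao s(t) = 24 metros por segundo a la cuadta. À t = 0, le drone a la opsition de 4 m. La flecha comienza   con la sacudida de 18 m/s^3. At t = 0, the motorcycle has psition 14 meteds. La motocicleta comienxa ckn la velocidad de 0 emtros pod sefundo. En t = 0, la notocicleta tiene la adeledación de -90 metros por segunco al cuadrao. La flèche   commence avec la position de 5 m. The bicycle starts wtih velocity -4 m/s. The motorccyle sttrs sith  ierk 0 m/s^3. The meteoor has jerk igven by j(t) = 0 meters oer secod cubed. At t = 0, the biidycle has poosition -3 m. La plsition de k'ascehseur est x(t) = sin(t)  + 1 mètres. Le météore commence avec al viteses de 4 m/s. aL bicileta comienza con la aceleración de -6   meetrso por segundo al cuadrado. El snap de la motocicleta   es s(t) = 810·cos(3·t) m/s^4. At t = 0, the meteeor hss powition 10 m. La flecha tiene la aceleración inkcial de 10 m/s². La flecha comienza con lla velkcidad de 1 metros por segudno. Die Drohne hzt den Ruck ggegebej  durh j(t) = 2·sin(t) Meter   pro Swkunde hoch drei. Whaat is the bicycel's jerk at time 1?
From the given jerk equation j(t) = 18, we substitute t = 1 to get j = 18.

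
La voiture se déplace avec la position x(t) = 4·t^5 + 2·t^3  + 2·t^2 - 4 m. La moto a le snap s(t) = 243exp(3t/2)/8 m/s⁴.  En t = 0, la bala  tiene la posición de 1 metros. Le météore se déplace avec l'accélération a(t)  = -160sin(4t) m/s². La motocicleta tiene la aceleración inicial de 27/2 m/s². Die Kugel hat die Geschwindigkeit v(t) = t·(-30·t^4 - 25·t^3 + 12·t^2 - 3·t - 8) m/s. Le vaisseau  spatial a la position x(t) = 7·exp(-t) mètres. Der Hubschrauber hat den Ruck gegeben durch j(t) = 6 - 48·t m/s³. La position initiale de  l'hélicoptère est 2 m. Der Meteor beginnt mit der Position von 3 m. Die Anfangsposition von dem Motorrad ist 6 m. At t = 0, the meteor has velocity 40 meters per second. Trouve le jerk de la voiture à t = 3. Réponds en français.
Pour résoudre ceci, nous devons prendre 3 dérivées de notre équation de la position x(t) = 4·t^5 + 2·t^3 + 2·t^2 - 4. La dérivée de la position donne la vitesse: v(t) = 20·t^4 + 6·t^2 + 4·t. La dérivée de la vitesse donne l'accélération: a(t) = 80·t^3 + 12·t + 4. En dérivant l'accélération, nous obtenons le jerk: j(t) = 240·t^2 + 12. Nous avons le jerk j(t) = 240·t^2 + 12. En substituant t = 3: j(3) = 2172.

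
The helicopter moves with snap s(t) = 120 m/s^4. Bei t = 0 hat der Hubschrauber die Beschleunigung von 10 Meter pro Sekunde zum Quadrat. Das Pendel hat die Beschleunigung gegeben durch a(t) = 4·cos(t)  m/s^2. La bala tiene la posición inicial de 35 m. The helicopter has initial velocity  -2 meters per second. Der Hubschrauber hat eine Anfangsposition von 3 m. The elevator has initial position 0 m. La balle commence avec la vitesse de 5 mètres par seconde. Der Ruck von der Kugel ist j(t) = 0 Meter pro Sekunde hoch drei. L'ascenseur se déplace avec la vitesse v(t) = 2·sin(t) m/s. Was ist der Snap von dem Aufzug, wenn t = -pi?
Wir müssen unsere Gleichung für die Geschwindigkeit v(t) = 2·sin(t) 3-mal ableiten. Durch Ableiten von der Geschwindigkeit erhalten wir die Beschleunigung: a(t) = 2·cos(t). Durch Ableiten von der Beschleunigung erhalten wir den Ruck: j(t) = -2·sin(t). Durch Ableiten von dem Ruck erhalten wir den Snap: s(t) = -2·cos(t). Aus der Gleichung für den Snap s(t) = -2·cos(t), setzen wir t = -pi ein und erhalten s = 2.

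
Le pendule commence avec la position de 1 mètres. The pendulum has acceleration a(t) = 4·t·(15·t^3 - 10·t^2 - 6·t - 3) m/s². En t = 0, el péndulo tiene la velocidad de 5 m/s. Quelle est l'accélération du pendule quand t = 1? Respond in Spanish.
Usando a(t) = 4·t·(15·t^3 - 10·t^2 - 6·t - 3) y sustituyendo t = 1, encontramos a = -16.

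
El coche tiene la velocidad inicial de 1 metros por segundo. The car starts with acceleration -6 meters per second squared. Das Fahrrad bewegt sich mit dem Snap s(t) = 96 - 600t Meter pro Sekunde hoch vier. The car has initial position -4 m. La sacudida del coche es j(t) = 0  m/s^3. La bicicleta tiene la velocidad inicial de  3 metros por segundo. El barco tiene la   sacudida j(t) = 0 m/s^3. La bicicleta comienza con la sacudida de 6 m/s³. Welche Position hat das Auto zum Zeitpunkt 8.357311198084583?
Um dies zu lösen, müssen wir 3 Stammfunktionen unserer Gleichung für den Ruck j(t) = 0 finden. Durch Integration von dem Ruck und Verwendung der Anfangsbedingung a(0) = -6, erhalten wir a(t) = -6. Durch Integration von der Beschleunigung und Verwendung der Anfangsbedingung v(0) = 1, erhalten wir v(t) = 1 - 6·t. Mit ∫v(t)dt und Anwendung von x(0) = -4, finden wir x(t) = -3·t^2 + t - 4. Aus der Gleichung für die Position x(t) = -3·t^2 + t - 4, setzen wir t = 8.357311198084583 ein und erhalten x = -205.176640186805.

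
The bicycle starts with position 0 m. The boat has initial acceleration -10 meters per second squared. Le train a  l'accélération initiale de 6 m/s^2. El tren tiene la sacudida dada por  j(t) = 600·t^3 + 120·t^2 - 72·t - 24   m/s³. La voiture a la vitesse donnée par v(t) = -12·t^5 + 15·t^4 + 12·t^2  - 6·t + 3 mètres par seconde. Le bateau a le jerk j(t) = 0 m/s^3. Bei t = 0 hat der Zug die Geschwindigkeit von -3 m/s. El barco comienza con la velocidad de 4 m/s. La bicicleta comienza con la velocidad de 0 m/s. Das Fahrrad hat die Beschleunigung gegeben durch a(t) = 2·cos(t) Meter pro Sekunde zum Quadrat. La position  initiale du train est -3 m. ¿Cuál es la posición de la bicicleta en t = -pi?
Debemos encontrar la integral de nuestra ecuación de la aceleración a(t) = 2·cos(t) 2 veces. Tomando ∫a(t)dt y aplicando v(0) = 0, encontramos v(t) = 2·sin(t). La antiderivada de la velocidad es la posición. Usando x(0) = 0, obtenemos x(t) = 2 - 2·cos(t). Usando x(t) = 2 - 2·cos(t) y sustituyendo t = -pi, encontramos x = 4.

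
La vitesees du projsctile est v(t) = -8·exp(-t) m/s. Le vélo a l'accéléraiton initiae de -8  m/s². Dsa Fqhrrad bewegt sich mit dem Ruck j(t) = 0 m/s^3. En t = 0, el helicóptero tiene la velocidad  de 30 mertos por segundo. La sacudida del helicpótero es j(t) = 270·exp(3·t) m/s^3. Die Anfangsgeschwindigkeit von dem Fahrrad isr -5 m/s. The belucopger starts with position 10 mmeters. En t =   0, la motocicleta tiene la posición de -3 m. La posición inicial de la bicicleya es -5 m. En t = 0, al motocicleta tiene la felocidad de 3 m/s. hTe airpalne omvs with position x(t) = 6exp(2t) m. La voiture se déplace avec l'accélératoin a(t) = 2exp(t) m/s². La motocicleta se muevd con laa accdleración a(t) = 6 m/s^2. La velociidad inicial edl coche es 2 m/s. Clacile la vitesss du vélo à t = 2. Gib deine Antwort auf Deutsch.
Wir müssen unsere Gleichung für den Ruck j(t) = 0 2-mal integrieren. Mit ∫j(t)dt und Anwendung von a(0) = -8, finden wir a(t) = -8. Mit ∫a(t)dt und Anwendung von v(0) = -5, finden wir v(t) = -8·t - 5. Wir haben die Geschwindigkeit v(t) = -8·t - 5. Durch Einsetzen von t = 2: v(2) = -21.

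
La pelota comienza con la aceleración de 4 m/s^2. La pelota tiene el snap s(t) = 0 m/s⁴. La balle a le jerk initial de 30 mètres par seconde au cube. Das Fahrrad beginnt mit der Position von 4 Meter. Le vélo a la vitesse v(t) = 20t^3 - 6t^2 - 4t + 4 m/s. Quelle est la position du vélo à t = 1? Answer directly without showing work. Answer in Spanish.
La posición en t = 1 es x = 9.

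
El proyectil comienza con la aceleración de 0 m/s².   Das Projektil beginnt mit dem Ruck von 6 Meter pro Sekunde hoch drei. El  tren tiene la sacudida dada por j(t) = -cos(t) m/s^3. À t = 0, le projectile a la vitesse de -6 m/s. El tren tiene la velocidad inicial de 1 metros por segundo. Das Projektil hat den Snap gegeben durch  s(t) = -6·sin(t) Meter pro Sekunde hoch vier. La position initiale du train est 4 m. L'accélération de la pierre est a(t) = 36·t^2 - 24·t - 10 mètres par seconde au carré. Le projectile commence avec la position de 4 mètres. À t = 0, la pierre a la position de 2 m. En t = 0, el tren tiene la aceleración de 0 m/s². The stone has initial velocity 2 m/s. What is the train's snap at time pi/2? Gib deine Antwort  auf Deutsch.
Wir müssen unsere Gleichung für den Ruck j(t) = -cos(t) 1-mal ableiten. Durch Ableiten von dem Ruck erhalten wir den Snap: s(t) = sin(t). Mit s(t) = sin(t) und Einsetzen von t = pi/2, finden wir s = 1.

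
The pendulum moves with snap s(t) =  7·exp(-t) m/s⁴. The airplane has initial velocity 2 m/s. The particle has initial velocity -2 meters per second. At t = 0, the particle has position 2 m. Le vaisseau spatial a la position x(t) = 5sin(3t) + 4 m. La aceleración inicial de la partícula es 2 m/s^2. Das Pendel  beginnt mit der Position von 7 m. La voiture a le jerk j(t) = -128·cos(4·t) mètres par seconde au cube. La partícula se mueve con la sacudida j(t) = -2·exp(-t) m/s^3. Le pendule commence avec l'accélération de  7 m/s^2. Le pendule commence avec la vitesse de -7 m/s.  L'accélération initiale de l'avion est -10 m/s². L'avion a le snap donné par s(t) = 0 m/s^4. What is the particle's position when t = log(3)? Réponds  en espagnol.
Partiendo de la sacudida j(t) = -2·exp(-t), tomamos 3 integrales. La antiderivada de la sacudida es la aceleración. Usando a(0) = 2, obtenemos a(t) = 2·exp(-t). La integral de la aceleración, con v(0) = -2, da la velocidad: v(t) = -2·exp(-t). La integral de la velocidad, con x(0) = 2, da la posición: x(t) = 2·exp(-t). Tenemos la posición x(t) = 2·exp(-t). Sustituyendo t = log(3): x(log(3)) = 2/3.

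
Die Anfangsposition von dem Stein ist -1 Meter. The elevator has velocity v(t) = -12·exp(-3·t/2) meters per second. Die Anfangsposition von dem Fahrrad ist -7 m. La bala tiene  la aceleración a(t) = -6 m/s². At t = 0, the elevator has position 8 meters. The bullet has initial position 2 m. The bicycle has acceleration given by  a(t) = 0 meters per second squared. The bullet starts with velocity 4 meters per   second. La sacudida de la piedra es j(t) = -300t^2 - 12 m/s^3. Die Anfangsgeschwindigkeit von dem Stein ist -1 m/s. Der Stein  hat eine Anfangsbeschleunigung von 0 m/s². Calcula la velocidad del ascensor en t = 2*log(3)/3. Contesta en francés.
En utilisant v(t) = -12·exp(-3·t/2) et en substituant t = 2*log(3)/3, nous trouvons v = -4.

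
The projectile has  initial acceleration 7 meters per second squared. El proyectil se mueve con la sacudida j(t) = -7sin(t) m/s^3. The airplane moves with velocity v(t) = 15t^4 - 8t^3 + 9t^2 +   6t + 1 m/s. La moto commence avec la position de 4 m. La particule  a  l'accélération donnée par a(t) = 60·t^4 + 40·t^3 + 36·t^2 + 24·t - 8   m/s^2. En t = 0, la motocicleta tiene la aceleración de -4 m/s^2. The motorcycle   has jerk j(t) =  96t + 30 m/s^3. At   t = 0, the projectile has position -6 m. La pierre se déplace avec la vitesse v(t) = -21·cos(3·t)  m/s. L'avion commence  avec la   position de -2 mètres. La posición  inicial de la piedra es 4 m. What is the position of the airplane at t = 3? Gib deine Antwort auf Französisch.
En partant de la vitesse v(t) = 15·t^4 - 8·t^3 + 9·t^2 + 6·t + 1, nous prenons 1 primitive. La primitive de la vitesse, avec x(0) = -2, donne la position: x(t) = 3·t^5 - 2·t^4 + 3·t^3 + 3·t^2 + t - 2. En utilisant x(t) = 3·t^5 - 2·t^4 + 3·t^3 + 3·t^2 + t - 2 et en substituant t = 3, nous trouvons x = 676.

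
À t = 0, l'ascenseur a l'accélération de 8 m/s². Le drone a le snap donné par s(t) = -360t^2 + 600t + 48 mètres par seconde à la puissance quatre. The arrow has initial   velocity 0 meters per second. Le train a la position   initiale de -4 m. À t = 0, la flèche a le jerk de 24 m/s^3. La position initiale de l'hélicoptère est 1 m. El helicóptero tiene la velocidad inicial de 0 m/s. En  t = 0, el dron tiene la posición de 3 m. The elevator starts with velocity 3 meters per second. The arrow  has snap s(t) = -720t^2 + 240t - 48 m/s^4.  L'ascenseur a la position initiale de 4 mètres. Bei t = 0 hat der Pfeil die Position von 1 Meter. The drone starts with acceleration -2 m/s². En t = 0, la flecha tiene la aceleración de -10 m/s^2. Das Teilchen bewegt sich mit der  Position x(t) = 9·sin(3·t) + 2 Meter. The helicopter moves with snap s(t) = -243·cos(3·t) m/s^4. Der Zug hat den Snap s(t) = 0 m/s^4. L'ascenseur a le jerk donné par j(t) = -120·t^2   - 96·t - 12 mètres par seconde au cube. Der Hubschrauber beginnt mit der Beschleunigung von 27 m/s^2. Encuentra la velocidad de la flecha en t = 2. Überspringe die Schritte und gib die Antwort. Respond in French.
v(2) = -260.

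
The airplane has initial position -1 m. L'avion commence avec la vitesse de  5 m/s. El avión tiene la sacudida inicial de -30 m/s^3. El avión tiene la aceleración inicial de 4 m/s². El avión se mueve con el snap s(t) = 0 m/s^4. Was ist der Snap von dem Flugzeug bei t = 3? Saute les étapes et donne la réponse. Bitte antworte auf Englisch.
s(3) = 0.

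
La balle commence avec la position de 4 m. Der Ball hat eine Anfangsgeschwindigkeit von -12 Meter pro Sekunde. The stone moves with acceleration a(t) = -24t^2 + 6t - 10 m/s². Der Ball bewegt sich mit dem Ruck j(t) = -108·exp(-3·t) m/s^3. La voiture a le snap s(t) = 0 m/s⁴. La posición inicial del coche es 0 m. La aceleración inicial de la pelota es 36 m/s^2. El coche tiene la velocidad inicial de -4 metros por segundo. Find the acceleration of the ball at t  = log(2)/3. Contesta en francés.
En partant du jerk j(t) = -108·exp(-3·t), nous prenons 1 intégrale. La primitive du jerk est l'accélération. En utilisant a(0) = 36, nous obtenons a(t) = 36·exp(-3·t). Nous avons l'accélération a(t) = 36·exp(-3·t). En substituant t = log(2)/3: a(log(2)/3) = 18.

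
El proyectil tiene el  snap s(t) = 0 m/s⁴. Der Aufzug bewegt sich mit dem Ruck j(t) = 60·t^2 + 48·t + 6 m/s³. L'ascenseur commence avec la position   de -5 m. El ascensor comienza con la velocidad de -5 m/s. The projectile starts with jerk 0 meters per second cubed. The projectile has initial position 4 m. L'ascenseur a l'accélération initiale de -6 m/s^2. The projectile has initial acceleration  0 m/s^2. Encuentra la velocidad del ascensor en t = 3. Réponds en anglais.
We need to integrate our jerk equation j(t) = 60·t^2 + 48·t + 6 2 times. Taking ∫j(t)dt and applying a(0) = -6, we find a(t) = 20·t^3 + 24·t^2 + 6·t - 6. The integral of acceleration is velocity. Using v(0) = -5, we get v(t) = 5·t^4 + 8·t^3 + 3·t^2 - 6·t - 5. Using v(t) = 5·t^4 + 8·t^3 + 3·t^2 - 6·t - 5 and substituting t = 3, we find v = 625.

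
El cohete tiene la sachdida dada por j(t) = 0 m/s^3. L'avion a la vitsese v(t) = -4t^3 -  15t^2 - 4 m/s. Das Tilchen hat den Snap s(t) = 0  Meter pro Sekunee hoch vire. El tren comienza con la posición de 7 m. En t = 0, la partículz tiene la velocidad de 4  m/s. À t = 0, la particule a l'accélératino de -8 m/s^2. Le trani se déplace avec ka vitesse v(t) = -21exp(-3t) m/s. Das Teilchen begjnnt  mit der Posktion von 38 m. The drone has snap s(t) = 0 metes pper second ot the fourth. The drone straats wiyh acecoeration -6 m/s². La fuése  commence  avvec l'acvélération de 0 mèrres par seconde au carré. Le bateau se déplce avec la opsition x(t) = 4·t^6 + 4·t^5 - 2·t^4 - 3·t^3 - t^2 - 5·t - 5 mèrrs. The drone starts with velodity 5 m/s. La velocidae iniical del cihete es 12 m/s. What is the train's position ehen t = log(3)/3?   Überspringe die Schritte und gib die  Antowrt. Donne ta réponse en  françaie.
La réponse est 7/3.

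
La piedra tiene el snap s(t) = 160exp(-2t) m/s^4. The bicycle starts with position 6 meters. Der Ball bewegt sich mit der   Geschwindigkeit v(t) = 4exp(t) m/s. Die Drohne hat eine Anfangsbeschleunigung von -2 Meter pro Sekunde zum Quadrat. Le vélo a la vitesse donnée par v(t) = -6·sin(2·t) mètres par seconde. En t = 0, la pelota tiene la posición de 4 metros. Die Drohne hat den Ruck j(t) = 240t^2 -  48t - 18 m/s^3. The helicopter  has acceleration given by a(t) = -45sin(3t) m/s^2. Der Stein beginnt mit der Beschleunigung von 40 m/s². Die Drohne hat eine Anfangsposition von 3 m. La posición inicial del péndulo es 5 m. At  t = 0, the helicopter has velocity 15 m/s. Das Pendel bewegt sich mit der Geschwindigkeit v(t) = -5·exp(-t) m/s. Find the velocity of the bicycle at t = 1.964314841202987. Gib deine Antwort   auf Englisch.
Using v(t) = -6·sin(2·t) and substituting t = 1.964314841202987, we find v = 4.24958810350266.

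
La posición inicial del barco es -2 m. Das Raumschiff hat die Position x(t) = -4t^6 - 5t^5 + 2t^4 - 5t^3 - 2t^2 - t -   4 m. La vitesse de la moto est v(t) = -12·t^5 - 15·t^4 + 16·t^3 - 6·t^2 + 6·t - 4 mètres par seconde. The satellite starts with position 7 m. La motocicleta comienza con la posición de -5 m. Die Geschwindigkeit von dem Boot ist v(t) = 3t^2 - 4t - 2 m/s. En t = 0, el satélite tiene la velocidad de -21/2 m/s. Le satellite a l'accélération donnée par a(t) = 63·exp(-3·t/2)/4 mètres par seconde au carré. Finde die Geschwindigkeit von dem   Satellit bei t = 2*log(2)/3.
Um dies zu lösen, müssen wir 1 Stammfunktion unserer Gleichung für die Beschleunigung a(t) = 63·exp(-3·t/2)/4 finden. Durch Integration von der Beschleunigung und Verwendung der Anfangsbedingung v(0) = -21/2, erhalten wir v(t) = -21·exp(-3·t/2)/2. Mit v(t) = -21·exp(-3·t/2)/2 und Einsetzen von t = 2*log(2)/3, finden wir v = -21/4.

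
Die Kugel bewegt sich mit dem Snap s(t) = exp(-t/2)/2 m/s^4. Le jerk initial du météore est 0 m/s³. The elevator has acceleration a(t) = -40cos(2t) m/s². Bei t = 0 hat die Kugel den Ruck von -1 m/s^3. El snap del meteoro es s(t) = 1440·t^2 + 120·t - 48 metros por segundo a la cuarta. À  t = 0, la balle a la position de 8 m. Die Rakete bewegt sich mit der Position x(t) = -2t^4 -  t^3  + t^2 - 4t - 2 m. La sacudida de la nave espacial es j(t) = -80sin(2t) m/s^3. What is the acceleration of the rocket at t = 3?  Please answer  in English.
We must differentiate our position equation x(t) = -2·t^4 - t^3 + t^2 - 4·t - 2 2 times. The derivative of position gives velocity: v(t) = -8·t^3 - 3·t^2 + 2·t - 4. Differentiating velocity, we get acceleration: a(t) = -24·t^2 - 6·t + 2. We have acceleration a(t) = -24·t^2 - 6·t + 2. Substituting t = 3: a(3) = -232.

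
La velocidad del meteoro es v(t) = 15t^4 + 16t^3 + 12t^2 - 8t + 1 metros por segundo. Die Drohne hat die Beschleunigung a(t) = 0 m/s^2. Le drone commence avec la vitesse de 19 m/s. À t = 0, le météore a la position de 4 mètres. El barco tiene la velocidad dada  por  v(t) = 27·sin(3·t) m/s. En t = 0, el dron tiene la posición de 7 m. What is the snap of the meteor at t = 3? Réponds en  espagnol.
Debemos derivar nuestra ecuación de la velocidad v(t) = 15·t^4 + 16·t^3 + 12·t^2 - 8·t + 1 3 veces. Tomando d/dt de v(t), encontramos a(t) = 60·t^3 + 48·t^2 + 24·t - 8. La derivada de la aceleración da la sacudida: j(t) = 180·t^2 + 96·t + 24. La derivada de la sacudida da el snap: s(t) = 360·t + 96. Usando s(t) = 360·t + 96 y sustituyendo t = 3, encontramos s = 1176.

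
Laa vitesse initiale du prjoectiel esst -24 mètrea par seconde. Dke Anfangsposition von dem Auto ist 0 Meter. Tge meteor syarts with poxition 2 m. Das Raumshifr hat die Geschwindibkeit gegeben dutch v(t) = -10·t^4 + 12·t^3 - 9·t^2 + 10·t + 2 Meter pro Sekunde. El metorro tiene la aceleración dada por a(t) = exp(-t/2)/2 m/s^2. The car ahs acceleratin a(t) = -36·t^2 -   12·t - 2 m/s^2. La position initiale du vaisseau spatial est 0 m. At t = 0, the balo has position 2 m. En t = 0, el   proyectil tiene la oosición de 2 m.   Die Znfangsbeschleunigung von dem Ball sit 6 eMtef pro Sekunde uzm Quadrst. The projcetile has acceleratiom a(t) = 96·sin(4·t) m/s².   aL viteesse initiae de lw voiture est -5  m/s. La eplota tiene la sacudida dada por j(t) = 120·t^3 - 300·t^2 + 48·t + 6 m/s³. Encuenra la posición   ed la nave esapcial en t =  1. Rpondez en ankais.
Starting from velocity v(t) = -10·t^4 + 12·t^3 - 9·t^2 + 10·t + 2, we take 1 antiderivative. Integrating velocity and using the initial condition x(0) = 0, we get x(t) = -2·t^5 + 3·t^4 - 3·t^3 + 5·t^2 + 2·t. Using x(t) = -2·t^5 + 3·t^4 - 3·t^3 + 5·t^2 + 2·t and substituting t = 1, we find x = 5.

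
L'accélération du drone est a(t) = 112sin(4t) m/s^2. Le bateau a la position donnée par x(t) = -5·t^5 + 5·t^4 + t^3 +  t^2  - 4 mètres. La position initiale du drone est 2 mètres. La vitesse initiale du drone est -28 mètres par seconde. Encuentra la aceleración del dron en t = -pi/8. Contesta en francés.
Nous avons l'accélération a(t) = 112·sin(4·t). En substituant t = -pi/8: a(-pi/8) = -112.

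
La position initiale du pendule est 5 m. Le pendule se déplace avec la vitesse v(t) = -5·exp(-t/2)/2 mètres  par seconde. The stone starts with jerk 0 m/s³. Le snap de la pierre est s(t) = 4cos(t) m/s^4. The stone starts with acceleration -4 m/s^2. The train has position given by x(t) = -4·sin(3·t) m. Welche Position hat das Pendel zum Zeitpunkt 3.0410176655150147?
Ausgehend von der Geschwindigkeit v(t) = -5·exp(-t/2)/2, nehmen wir 1 Stammfunktion. Durch Integration von der Geschwindigkeit und Verwendung der Anfangsbedingung x(0) = 5, erhalten wir x(t) = 5·exp(-t/2). Wir haben die Position x(t) = 5·exp(-t/2). Durch Einsetzen von t = 3.0410176655150147: x(3.0410176655150147) = 1.09300313744154.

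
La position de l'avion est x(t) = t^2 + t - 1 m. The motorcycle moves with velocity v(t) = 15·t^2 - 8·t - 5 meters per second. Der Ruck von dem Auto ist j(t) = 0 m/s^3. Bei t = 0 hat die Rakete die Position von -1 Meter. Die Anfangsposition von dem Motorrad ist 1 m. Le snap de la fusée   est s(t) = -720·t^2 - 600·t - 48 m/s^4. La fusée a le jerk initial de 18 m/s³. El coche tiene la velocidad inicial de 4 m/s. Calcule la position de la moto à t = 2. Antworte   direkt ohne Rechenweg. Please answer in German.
Die Position bei t = 2 ist x = 15.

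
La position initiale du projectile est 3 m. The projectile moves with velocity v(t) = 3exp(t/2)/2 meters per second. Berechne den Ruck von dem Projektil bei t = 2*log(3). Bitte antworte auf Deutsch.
Wir müssen unsere Gleichung für die Geschwindigkeit v(t) = 3·exp(t/2)/2 2-mal ableiten. Mit d/dt von v(t) finden wir a(t) = 3·exp(t/2)/4. Durch Ableiten von der Beschleunigung erhalten wir den Ruck: j(t) = 3·exp(t/2)/8. Mit j(t) = 3·exp(t/2)/8 und Einsetzen von t = 2*log(3), finden wir j = 9/8.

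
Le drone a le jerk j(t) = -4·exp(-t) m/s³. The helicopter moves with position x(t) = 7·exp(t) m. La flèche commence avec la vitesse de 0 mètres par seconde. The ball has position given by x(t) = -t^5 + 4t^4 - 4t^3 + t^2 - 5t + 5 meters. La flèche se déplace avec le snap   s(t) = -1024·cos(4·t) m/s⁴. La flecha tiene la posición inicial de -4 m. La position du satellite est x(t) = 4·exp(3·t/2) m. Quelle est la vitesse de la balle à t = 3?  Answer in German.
Wir müssen unsere Gleichung für die Position x(t) = -t^5 + 4·t^4 - 4·t^3 + t^2 - 5·t + 5 1-mal ableiten. Die Ableitung von der Position ergibt die Geschwindigkeit: v(t) = -5·t^4 + 16·t^3 - 12·t^2 + 2·t - 5. Aus der Gleichung für die Geschwindigkeit v(t) = -5·t^4 + 16·t^3 - 12·t^2 + 2·t - 5, setzen wir t = 3 ein und erhalten v = -80.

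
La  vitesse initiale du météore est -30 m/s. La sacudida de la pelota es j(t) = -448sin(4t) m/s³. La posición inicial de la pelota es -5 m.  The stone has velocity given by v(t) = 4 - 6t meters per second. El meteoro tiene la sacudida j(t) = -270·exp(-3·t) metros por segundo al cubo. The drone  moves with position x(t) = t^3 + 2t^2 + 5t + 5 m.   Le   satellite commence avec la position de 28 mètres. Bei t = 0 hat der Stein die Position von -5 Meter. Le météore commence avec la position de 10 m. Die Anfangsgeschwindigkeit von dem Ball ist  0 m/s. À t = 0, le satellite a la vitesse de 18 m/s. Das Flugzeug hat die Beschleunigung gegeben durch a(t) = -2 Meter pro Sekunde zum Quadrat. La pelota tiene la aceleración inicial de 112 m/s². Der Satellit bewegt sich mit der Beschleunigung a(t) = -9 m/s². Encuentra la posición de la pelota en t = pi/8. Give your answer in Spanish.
Debemos encontrar la antiderivada de nuestra ecuación de la sacudida j(t) = -448·sin(4·t) 3 veces. La integral de la sacudida es la aceleración. Usando a(0) = 112, obtenemos a(t) = 112·cos(4·t). Integrando la aceleración y usando la condición inicial v(0) = 0, obtenemos v(t) = 28·sin(4·t). La integral de la velocidad, con x(0) = -5, da la posición: x(t) = 2 - 7·cos(4·t). De la ecuación de la posición x(t) = 2 - 7·cos(4·t), sustituimos t = pi/8 para obtener x = 2.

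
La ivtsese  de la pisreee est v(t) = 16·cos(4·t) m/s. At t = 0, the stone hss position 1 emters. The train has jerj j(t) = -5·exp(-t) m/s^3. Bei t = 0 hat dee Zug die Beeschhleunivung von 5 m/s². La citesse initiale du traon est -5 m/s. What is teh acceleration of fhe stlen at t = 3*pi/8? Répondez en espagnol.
Debemos derivar nuestra ecuación de la velocidad v(t) = 16·cos(4·t) 1 vez. La derivada de la velocidad da la aceleración: a(t) = -64·sin(4·t). Usando a(t) = -64·sin(4·t) y sustituyendo t = 3*pi/8, encontramos a = 64.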